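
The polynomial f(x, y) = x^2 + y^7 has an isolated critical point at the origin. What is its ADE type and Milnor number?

Type A_6, Milnor number mu = 6.

The Hessian of f at 0 is [[2, 0], [0, 0]] with rank 1, so corank 1. A Groebner basis of the Jacobian ideal J(f) in C{x,y} is {y^6, x}; counting standard monomials gives mu = 6. Corank 1: A-series; mu = 6 gives A_6.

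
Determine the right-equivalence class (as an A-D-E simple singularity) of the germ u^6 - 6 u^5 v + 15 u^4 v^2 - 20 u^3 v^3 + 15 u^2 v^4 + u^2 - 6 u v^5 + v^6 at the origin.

A5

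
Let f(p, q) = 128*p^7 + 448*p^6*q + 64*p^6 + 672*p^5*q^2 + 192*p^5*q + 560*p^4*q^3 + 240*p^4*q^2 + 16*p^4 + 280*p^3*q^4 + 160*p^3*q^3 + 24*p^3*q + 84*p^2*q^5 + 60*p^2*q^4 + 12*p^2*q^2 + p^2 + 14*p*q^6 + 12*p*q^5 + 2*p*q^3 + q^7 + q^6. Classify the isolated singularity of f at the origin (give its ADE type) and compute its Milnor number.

The Hessian of f at 0 is [[2, 0], [0, 0]] with rank 1, so corank 1. A Groebner basis of the Jacobian ideal J(f) in C{p,q} is {p*q + q^4, p*q^2 + p/6 + q^3/6, p^2}; counting standard monomials gives mu = 6. Corank 1: A-series; mu = 6 gives A_6.

Type A6, Milnor number mu = 6.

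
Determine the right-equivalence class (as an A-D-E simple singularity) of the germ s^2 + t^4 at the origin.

A_{3}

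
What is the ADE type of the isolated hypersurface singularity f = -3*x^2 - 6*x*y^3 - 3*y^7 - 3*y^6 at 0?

The Hessian of f at 0 has rank 1. Corank 1: A-series; mu = 6 gives A_6.

A6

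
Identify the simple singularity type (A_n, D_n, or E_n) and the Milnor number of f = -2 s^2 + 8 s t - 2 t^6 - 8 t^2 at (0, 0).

The Hessian of f at 0 is [[-4, 8], [8, -16]] with rank 1, so corank 1. A Groebner basis of the Jacobian ideal J(f) in C{s,t} is {t^5, s - 2*t}; counting standard monomials gives mu = 5. Corank 1: A-series; mu = 5 gives A_5.

Type A_{5}, Milnor number mu = 5.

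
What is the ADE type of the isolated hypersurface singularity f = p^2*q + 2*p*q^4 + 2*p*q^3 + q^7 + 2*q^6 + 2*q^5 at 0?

D_{6}

The Hessian of f at 0 is [[0, 0], [0, 0]] with rank 0, so corank 2. A Groebner basis of the Jacobian ideal J(f) in C{p,q} is {p^3, p^2*q, -p^2/4 + p*q^2, -p^2/4 + p*q + q^3}; counting standard monomials gives mu = 6. Corank 2; j^3 = p^2*q has shape L^2 M (L != M), so D-series; mu = 6 gives D_6.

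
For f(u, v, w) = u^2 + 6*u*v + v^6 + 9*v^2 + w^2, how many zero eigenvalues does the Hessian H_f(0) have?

The Hessian at 0 is [[2, 6, 0], [6, 18, 0], [0, 0, 2]] of rank 2; hence corank 1.

1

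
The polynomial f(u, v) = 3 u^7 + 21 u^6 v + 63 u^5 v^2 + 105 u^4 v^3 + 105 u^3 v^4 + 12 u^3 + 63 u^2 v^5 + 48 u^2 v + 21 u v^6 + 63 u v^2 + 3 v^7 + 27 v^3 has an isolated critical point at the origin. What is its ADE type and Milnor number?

Type D_8, Milnor number mu = 8.

The Hessian of f at 0 has rank 0. Corank 2; j^3 = 3*(u + v)*(2*u + 3*v)^2 has shape L^2 M (L != M), so D-series; mu = 8 gives D_8.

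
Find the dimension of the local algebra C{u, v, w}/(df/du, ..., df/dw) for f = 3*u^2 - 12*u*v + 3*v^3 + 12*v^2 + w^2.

2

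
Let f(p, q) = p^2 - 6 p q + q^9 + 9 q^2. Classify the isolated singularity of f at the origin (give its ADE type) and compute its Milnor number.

Type A8, Milnor number mu = 8.

The Hessian of f at 0 has rank 1. Corank 1: A-series; mu = 8 gives A_8.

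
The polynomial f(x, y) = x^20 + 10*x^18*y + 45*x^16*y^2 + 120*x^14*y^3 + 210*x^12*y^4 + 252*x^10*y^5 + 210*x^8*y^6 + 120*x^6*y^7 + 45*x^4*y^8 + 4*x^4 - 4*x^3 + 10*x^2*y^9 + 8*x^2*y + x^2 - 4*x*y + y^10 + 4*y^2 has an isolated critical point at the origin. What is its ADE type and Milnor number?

The Hessian of f at 0 has rank 1. Corank 1: A-series; mu = 9 gives A_9.

Type A_{9}, Milnor number mu = 9.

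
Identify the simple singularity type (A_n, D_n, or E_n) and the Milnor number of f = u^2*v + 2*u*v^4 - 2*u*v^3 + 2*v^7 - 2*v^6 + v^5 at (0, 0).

Type D_{8}, Milnor number mu = 8.

The Hessian of f at 0 is [[0, 0], [0, 0]] with rank 0, so corank 2. A Groebner basis of the Jacobian ideal J(f) in C{u,v} is {-u^2/6 + u*v^3 + 4*u*v^2/3 + 7*u*v/6 - 7*v^3/6, u*v + v^4 - v^3, u^3 + u^2/6 - u*v^2/3 - u*v/6 + v^3/6, u^2*v - u^2/3 + 5*u*v^2/3 + 4*u*v/3 - 4*v^3/3}; counting standard monomials gives mu = 8. Corank 2; j^3 = u^2*v has shape L^2 M (L != M), so D-series; mu = 8 gives D_8.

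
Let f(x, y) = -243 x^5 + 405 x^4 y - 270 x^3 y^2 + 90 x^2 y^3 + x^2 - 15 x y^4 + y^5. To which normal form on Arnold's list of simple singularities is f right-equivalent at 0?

A_{4}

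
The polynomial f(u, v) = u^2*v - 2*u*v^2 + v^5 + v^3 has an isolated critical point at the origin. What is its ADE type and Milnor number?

The Hessian of f at 0 has rank 0. Corank 2; j^3 = v*(u - v)^2 has shape L^2 M (L != M), so D-series; mu = 6 gives D_6.

Type D_{6}, Milnor number mu = 6.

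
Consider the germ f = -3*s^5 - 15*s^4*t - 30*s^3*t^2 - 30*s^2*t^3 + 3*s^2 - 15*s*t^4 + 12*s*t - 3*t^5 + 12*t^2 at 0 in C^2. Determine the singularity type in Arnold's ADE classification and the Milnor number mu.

Type A_{4}, Milnor number mu = 4.

The Hessian of f at 0 has rank 1. Corank 1: A-series; mu = 4 gives A_4.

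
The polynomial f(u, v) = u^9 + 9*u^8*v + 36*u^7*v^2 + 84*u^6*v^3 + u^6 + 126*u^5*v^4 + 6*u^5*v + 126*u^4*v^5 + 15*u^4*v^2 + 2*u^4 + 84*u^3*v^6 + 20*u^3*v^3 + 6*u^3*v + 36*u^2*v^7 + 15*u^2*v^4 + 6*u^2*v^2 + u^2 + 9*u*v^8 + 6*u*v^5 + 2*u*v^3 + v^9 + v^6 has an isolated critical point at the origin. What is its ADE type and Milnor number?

Type A_{8}, Milnor number mu = 8.

The Hessian of f at 0 is [[2, 0], [0, 0]] with rank 1, so corank 1. A Groebner basis of the Jacobian ideal J(f) in C{u,v} is {u^2 + u*v^3, -3*u^2 + u*v + v^4, u^3, u^2*v + u*v^2 + u/3 + v^3/3}; counting standard monomials gives mu = 8. Corank 1: A-series; mu = 8 gives A_8.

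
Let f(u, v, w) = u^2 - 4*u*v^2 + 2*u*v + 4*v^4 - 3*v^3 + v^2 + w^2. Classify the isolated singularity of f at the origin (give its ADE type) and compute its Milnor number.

Type A_{2}, Milnor number mu = 2.

The Hessian of f at 0 has rank 2. Corank 1: A-series; mu = 2 gives A_2.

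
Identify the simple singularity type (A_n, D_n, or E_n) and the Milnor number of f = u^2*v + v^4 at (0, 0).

Type D_5, Milnor number mu = 5.

The Hessian of f at 0 is [[0, 0], [0, 0]] with rank 0, so corank 2. A Groebner basis of the Jacobian ideal J(f) in C{u,v} is {u^3, u^2/4 + v^3, u*v}; counting standard monomials gives mu = 5. Corank 2; j^3 = u^2*v has shape L^2 M (L != M), so D-series; mu = 5 gives D_5.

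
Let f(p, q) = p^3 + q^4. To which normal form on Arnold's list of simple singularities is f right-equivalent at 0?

The Hessian of f at 0 has rank 0. Corank 2; j^3 = p^3 is a perfect cube, so E-series; the 4-jet and mu = 6 give E_6.

E6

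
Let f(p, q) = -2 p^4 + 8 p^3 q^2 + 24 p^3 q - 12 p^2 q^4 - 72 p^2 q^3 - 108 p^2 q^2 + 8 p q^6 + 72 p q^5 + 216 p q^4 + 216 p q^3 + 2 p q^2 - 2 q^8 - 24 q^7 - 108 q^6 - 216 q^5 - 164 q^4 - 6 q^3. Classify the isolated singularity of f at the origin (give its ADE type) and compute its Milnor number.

Type D_{5}, Milnor number mu = 5.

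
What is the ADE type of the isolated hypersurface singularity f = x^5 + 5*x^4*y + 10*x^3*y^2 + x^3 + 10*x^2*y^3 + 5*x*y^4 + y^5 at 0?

E_{8}

The Hessian of f at 0 is [[0, 0], [0, 0]] with rank 0, so corank 2. A Groebner basis of the Jacobian ideal J(f) in C{x,y} is {y^5, x*y^3 + y^4/4, x^2}; counting standard monomials gives mu = 8. Corank 2; j^3 = x^3 is a perfect cube, so E-series; the 5-jet and mu = 8 give E_8.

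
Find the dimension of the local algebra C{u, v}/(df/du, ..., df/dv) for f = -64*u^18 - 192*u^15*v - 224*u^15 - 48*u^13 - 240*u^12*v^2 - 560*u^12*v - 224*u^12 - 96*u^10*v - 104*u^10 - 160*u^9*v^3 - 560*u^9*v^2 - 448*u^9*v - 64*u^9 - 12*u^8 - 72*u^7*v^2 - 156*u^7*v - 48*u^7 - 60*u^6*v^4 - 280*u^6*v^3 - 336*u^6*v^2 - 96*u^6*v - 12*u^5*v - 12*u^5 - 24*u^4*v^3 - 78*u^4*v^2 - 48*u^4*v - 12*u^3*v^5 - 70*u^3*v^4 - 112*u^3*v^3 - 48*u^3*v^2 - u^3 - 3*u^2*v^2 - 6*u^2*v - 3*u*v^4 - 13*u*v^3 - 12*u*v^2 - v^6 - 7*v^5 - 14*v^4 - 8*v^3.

7

The Hessian of f at 0 has rank 0. Corank 2; j^3 = -(u + 2*v)^3 is a perfect cube, so E-series; the 4-jet and mu = 7 give E_7.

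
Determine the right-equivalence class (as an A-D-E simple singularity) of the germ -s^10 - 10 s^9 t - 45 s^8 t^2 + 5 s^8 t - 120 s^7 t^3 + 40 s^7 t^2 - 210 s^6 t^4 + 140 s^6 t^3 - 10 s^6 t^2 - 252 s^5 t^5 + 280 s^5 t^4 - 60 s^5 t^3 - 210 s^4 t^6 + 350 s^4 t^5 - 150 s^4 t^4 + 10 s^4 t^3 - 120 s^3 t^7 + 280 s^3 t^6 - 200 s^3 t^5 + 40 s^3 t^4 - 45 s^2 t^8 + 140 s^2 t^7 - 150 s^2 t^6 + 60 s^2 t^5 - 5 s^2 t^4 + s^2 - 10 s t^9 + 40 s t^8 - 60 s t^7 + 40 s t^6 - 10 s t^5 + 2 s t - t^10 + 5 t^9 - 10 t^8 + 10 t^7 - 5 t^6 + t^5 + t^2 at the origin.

The Hessian of f at 0 is [[2, 2], [2, 2]] with rank 1, so corank 1. A Groebner basis of the Jacobian ideal J(f) in C{s,t} is {t^4, s + t}; counting standard monomials gives mu = 4. Corank 1: A-series; mu = 4 gives A_4.

A_4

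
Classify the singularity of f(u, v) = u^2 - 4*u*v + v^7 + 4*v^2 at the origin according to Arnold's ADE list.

The Hessian of f at 0 is [[2, -4], [-4, 8]] with rank 1, so corank 1. A Groebner basis of the Jacobian ideal J(f) in C{u,v} is {v^6, u - 2*v}; counting standard monomials gives mu = 6. Corank 1: A-series; mu = 6 gives A_6.

A_6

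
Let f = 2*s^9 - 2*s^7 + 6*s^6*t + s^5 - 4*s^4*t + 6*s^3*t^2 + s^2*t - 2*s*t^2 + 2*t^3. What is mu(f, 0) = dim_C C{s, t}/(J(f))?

4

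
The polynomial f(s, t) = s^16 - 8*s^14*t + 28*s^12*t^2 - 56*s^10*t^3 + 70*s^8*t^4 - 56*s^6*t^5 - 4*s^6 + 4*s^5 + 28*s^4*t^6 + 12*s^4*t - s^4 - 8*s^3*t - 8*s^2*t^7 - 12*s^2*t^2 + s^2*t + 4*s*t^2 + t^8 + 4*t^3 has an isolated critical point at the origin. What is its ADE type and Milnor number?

Type D_9, Milnor number mu = 9.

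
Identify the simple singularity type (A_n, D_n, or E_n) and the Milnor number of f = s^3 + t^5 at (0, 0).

Type E8, Milnor number mu = 8.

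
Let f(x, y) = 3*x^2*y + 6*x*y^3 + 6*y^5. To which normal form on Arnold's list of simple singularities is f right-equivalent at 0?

The Hessian of f at 0 is [[0, 0], [0, 0]] with rank 0, so corank 2. A Groebner basis of the Jacobian ideal J(f) in C{x,y} is {x^3, x^2*y, -x^2/4 + x*y^2, x*y + y^3}; counting standard monomials gives mu = 6. Corank 2; j^3 = 3*x^2*y has shape L^2 M (L != M), so D-series; mu = 6 gives D_6.

D6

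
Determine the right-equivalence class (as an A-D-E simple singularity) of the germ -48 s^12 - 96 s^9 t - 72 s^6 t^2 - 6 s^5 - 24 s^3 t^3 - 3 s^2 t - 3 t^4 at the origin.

D_{5}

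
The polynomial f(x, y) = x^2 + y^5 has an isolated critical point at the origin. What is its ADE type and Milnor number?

The Hessian of f at 0 is [[2, 0], [0, 0]] with rank 1, so corank 1. A Groebner basis of the Jacobian ideal J(f) in C{x,y} is {y^4, x}; counting standard monomials gives mu = 4. Corank 1: A-series; mu = 4 gives A_4.

Type A_{4}, Milnor number mu = 4.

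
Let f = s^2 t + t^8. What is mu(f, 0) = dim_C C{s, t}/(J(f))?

9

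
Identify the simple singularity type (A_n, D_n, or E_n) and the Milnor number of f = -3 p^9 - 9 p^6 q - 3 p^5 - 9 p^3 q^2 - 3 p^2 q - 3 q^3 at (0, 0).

Type D4, Milnor number mu = 4.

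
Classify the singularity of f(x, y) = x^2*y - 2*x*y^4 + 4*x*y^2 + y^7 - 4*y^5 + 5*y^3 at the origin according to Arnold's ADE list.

The Hessian of f at 0 has rank 0. Corank 2; j^3 = y*(x^2 + 4*x*y + 5*y^2) splits into three distinct lines over C (the quadratic factor has nonzero discriminant), so D_4.

D_4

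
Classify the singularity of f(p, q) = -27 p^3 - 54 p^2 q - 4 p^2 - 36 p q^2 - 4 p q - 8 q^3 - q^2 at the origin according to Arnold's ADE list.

A2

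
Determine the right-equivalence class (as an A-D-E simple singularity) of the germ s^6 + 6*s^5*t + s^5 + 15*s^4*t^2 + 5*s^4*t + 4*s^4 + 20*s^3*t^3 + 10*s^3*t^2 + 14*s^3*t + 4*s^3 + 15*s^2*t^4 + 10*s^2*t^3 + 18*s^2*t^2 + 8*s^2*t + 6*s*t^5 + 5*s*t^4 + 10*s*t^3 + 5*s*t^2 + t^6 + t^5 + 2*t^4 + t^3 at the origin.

The Hessian of f at 0 is [[0, 0], [0, 0]] with rank 0, so corank 2. A Groebner basis of the Jacobian ideal J(f) in C{s,t} is {-448*s^2/39 - 320*s*t/13 + t^4 - 64*t^3/39 - 368*t^2/39, s^3 + 18*s^2/13 + 33*s*t/13 + 7*t^3/26 + 12*t^2/13, s^2*t - 80*s^2/39 - 46*s*t/13 - 17*t^3/39 - 49*t^2/39, 88*s^2/39 + s*t^2 + 48*s*t/13 + 53*t^3/78 + 50*t^2/39}; counting standard monomials gives mu = 7. Corank 2; j^3 = (s + t)*(2*s + t)^2 has shape L^2 M (L != M), so D-series; mu = 7 gives D_7.

D_7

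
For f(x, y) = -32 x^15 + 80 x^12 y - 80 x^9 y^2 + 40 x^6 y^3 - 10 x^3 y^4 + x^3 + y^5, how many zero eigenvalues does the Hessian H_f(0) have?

The Hessian at 0 is [[0, 0], [0, 0]] of rank 0; hence corank 2.

2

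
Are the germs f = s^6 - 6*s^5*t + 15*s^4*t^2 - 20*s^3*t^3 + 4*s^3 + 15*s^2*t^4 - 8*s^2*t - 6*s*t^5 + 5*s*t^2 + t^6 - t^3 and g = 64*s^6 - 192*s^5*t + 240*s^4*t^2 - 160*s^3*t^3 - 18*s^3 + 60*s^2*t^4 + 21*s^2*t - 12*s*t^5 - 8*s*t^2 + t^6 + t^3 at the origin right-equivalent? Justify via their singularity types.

Yes.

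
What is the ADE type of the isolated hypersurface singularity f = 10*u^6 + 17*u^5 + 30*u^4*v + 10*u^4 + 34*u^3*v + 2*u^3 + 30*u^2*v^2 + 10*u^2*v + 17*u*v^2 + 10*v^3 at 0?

D_{4}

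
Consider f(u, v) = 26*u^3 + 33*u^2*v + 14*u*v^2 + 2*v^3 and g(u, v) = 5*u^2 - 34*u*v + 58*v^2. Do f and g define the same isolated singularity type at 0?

The Hessian of f at 0 has rank 0. Corank 2; j^3 = (2*u + v)*(13*u^2 + 10*u*v + 2*v^2) splits into three distinct lines over C (the quadratic factor has nonzero discriminant), so D_4. The Hessian of g at 0 has rank 2. Corank 0: nondegenerate Morse point, so A_1. f is D_4 but g is A_1, hence not right-equivalent.

No.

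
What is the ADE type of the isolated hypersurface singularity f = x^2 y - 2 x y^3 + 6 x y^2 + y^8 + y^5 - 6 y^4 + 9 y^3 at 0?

D_9

The Hessian of f at 0 is [[0, 0], [0, 0]] with rank 0, so corank 2. A Groebner basis of the Jacobian ideal J(f) in C{x,y} is {x^4 - 54*x^3 - 378*x^2*y - 3*x^2/2 - 1779*x*y^2/2 - 1467*x*y/2 - 2187*y^2, x^3*y + 9*x^3 + 54*x^2*y + x^2/8 + 863*x*y^2/8 + 651*x*y/8 + 243*y^2, -x^3 + x^2*y^2 - 3*x^2*y, -x*y + y^3 - 3*y^2}; counting standard monomials gives mu = 9. Corank 2; j^3 = y*(x + 3*y)^2 has shape L^2 M (L != M), so D-series; mu = 9 gives D_9.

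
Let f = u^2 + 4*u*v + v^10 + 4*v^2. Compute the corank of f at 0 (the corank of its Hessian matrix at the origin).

Hessian at 0 has rank 1.

1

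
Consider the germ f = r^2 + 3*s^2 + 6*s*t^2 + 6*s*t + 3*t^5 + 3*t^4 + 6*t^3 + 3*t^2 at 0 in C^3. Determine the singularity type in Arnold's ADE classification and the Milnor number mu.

Type A_4, Milnor number mu = 4.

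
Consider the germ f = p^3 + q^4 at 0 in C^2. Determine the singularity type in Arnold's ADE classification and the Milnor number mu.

Type E6, Milnor number mu = 6.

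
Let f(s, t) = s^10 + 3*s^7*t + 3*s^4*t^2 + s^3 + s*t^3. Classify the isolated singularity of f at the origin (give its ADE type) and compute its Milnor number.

Type E7, Milnor number mu = 7.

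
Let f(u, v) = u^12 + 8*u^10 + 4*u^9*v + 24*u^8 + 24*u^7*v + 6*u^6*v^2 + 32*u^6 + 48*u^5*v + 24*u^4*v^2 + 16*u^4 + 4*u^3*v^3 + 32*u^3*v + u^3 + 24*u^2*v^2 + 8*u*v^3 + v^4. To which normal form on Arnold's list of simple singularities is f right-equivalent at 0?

The Hessian of f at 0 has rank 0. Corank 2; j^3 = u^3 is a perfect cube, so E-series; the 4-jet and mu = 6 give E_6.

E_{6}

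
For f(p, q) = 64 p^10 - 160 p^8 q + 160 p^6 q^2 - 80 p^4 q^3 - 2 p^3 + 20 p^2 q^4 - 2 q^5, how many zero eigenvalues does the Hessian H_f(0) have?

Hessian at 0 has rank 0.

2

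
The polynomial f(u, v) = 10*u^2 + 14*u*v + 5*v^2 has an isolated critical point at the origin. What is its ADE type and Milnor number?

The Hessian of f at 0 is [[20, 14], [14, 10]] with rank 2, so corank 0. A Groebner basis of the Jacobian ideal J(f) in C{u,v} is {u, v}; counting standard monomials gives mu = 1. Corank 0: nondegenerate Morse point, so A_1.

Type A_1, Milnor number mu = 1.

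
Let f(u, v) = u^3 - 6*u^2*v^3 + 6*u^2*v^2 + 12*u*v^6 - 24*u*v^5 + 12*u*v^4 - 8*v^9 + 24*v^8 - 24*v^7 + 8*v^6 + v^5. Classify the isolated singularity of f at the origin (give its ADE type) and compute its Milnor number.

The Hessian of f at 0 is [[0, 0], [0, 0]] with rank 0, so corank 2. A Groebner basis of the Jacobian ideal J(f) in C{u,v} is {-u^2/4 + u*v^3 - u*v^2, v^4, u^3, u^2*v + u^2 + 4*u*v^2}; counting standard monomials gives mu = 8. Corank 2; j^3 = u^3 is a perfect cube, so E-series; the 5-jet and mu = 8 give E_8.

Type E_{8}, Milnor number mu = 8.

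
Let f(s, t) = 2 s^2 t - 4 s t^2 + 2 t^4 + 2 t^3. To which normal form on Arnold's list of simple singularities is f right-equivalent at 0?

D_5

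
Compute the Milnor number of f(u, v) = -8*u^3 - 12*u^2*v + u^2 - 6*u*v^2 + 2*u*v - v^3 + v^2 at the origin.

The Hessian of f at 0 is [[2, 2], [2, 2]] with rank 1, so corank 1. A Groebner basis of the Jacobian ideal J(f) in C{u,v} is {v^2, u + v}; counting standard monomials gives mu = 2. Corank 1: A-series; mu = 2 gives A_2.

2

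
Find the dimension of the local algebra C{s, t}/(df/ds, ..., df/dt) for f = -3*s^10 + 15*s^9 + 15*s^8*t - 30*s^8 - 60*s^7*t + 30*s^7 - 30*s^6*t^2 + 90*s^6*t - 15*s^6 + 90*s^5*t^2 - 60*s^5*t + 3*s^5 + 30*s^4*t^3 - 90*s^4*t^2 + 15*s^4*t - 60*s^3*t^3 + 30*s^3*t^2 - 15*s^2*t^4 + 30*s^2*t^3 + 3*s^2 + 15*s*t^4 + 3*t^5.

4

The Hessian of f at 0 has rank 1. Corank 1: A-series; mu = 4 gives A_4.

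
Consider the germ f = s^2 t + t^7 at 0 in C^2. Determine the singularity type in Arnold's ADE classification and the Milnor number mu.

Type D8, Milnor number mu = 8.

The Hessian of f at 0 is [[0, 0], [0, 0]] with rank 0, so corank 2. A Groebner basis of the Jacobian ideal J(f) in C{s,t} is {s^2/7 + t^6, s^3, s*t}; counting standard monomials gives mu = 8. Corank 2; j^3 = s^2*t has shape L^2 M (L != M), so D-series; mu = 8 gives D_8.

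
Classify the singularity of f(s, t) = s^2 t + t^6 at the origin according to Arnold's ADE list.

The Hessian of f at 0 is [[0, 0], [0, 0]] with rank 0, so corank 2. A Groebner basis of the Jacobian ideal J(f) in C{s,t} is {s^2/6 + t^5, s^3, s*t}; counting standard monomials gives mu = 7. Corank 2; j^3 = s^2*t has shape L^2 M (L != M), so D-series; mu = 7 gives D_7.

D_{7}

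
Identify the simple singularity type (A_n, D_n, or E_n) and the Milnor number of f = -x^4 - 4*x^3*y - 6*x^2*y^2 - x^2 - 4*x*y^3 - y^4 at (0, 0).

Type A_3, Milnor number mu = 3.

The Hessian of f at 0 has rank 1. Corank 1: A-series; mu = 3 gives A_3.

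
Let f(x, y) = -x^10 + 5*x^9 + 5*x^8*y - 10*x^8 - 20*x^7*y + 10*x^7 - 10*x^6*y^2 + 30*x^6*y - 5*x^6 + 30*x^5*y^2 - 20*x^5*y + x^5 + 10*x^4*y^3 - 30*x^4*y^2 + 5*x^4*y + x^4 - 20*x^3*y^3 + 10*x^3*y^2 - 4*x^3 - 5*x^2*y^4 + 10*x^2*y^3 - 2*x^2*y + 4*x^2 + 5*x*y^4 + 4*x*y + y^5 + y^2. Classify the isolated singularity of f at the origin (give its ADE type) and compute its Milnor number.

Type A_4, Milnor number mu = 4.

The Hessian of f at 0 is [[8, 4], [4, 2]] with rank 1, so corank 1. A Groebner basis of the Jacobian ideal J(f) in C{x,y} is {16*x + y^3 - 2*y^2 + 8*y, x^2 - 2*x - y, x*y + 2*x + y^2/4 + y}; counting standard monomials gives mu = 4. Corank 1: A-series; mu = 4 gives A_4.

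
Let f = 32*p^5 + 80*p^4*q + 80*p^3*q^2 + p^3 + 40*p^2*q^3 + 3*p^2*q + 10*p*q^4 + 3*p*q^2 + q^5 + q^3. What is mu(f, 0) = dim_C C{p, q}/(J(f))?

8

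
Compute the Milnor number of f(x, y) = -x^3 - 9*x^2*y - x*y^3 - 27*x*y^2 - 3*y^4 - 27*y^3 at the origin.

7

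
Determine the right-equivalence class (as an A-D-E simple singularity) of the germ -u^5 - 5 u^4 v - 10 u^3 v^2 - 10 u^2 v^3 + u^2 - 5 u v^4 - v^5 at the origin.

A_4

The Hessian of f at 0 is [[2, 0], [0, 0]] with rank 1, so corank 1. A Groebner basis of the Jacobian ideal J(f) in C{u,v} is {v^4, u}; counting standard monomials gives mu = 4. Corank 1: A-series; mu = 4 gives A_4.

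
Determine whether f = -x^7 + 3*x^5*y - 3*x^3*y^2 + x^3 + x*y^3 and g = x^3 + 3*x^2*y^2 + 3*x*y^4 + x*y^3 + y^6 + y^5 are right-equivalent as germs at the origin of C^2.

Yes.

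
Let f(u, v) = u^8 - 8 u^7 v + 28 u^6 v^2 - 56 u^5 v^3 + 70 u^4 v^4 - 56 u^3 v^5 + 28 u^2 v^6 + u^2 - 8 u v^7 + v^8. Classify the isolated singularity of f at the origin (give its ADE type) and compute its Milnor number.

Type A_7, Milnor number mu = 7.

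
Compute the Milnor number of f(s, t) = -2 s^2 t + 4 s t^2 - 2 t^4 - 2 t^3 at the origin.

The Hessian of f at 0 has rank 0. Corank 2; j^3 = -2*t*(s - t)^2 has shape L^2 M (L != M), so D-series; mu = 5 gives D_5.

5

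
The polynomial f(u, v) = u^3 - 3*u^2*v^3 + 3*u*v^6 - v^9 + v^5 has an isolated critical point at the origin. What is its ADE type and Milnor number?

The Hessian of f at 0 is [[0, 0], [0, 0]] with rank 0, so corank 2. A Groebner basis of the Jacobian ideal J(f) in C{u,v} is {-u^2/2 + u*v^3, v^4, u^3, u^2*v}; counting standard monomials gives mu = 8. Corank 2; j^3 = u^3 is a perfect cube, so E-series; the 5-jet and mu = 8 give E_8.

Type E_{8}, Milnor number mu = 8.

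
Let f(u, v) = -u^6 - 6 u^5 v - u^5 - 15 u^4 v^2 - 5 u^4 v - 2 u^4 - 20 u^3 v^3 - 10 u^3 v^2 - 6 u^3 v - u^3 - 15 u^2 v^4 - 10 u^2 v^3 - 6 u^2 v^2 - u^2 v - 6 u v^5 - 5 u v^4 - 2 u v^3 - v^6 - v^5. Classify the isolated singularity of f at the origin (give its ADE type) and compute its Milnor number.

The Hessian of f at 0 has rank 0. Corank 2; j^3 = -u^2*(u + v) has shape L^2 M (L != M), so D-series; mu = 7 gives D_7.

Type D7, Milnor number mu = 7.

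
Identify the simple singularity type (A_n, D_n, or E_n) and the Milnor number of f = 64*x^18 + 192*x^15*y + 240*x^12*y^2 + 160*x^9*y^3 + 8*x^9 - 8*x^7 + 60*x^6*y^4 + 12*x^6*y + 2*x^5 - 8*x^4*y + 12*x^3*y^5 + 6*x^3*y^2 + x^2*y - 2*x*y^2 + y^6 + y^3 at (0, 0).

The Hessian of f at 0 has rank 0. Corank 2; j^3 = y*(x - y)^2 has shape L^2 M (L != M), so D-series; mu = 7 gives D_7.

Type D_7, Milnor number mu = 7.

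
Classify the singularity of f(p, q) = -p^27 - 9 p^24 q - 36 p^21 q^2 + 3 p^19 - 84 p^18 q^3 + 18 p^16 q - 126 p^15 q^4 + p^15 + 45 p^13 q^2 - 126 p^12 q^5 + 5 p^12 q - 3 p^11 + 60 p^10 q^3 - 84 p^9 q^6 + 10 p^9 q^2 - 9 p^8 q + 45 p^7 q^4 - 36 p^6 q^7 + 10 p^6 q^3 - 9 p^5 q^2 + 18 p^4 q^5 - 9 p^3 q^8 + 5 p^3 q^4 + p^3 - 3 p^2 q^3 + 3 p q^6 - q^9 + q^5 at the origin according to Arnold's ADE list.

E_{8}

The Hessian of f at 0 is [[0, 0], [0, 0]] with rank 0, so corank 2. A Groebner basis of the Jacobian ideal J(f) in C{p,q} is {-p^2/2 + p*q^3, q^4, p^3, p^2*q}; counting standard monomials gives mu = 8. Corank 2; j^3 = p^3 is a perfect cube, so E-series; the 5-jet and mu = 8 give E_8.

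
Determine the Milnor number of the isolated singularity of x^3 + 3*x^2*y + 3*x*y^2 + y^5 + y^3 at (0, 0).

8

The Hessian of f at 0 is [[0, 0], [0, 0]] with rank 0, so corank 2. A Groebner basis of the Jacobian ideal J(f) in C{x,y} is {y^4, x^2 + 2*x*y + y^2}; counting standard monomials gives mu = 8. Corank 2; j^3 = (x + y)^3 is a perfect cube, so E-series; the 5-jet and mu = 8 give E_8.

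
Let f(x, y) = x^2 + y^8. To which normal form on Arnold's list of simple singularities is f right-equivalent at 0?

The Hessian of f at 0 is [[2, 0], [0, 0]] with rank 1, so corank 1. A Groebner basis of the Jacobian ideal J(f) in C{x,y} is {y^7, x}; counting standard monomials gives mu = 7. Corank 1: A-series; mu = 7 gives A_7.

A_7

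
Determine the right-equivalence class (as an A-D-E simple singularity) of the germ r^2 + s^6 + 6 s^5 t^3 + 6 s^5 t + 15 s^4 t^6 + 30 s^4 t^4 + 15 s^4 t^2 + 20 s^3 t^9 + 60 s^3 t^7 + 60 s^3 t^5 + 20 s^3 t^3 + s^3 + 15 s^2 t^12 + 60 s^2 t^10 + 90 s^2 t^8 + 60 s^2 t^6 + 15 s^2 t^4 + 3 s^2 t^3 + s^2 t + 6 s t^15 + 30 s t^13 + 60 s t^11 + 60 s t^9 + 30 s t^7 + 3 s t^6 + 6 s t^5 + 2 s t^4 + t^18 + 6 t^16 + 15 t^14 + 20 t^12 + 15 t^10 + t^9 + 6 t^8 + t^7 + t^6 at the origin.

The Hessian of f at 0 has rank 1. Corank 2; j^3 = s^2*(s + t) has shape L^2 M (L != M), so D-series; mu = 7 gives D_7.

D_7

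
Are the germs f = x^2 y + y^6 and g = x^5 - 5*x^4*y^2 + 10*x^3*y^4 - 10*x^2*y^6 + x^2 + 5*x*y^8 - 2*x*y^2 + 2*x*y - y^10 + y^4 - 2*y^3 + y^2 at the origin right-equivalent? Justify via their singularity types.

No.

The Hessian of f at 0 has rank 0. Corank 2; j^3 = x^2*y has shape L^2 M (L != M), so D-series; mu = 7 gives D_7. The Hessian of g at 0 has rank 1. Corank 1: A-series; mu = 4 gives A_4. f is D_7 but g is A_4, hence not right-equivalent.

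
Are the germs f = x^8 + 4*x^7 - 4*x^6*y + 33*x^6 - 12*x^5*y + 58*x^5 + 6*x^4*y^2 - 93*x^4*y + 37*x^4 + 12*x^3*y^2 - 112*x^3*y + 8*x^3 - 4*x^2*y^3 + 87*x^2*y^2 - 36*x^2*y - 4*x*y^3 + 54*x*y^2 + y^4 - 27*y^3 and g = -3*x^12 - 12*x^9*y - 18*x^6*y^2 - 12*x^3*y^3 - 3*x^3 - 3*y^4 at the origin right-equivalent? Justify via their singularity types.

Yes.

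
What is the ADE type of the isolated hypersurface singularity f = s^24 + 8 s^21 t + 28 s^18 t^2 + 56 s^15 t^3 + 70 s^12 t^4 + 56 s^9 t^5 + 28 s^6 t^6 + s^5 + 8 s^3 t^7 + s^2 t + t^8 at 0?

The Hessian of f at 0 has rank 0. Corank 2; j^3 = s^2*t has shape L^2 M (L != M), so D-series; mu = 9 gives D_9.

D_9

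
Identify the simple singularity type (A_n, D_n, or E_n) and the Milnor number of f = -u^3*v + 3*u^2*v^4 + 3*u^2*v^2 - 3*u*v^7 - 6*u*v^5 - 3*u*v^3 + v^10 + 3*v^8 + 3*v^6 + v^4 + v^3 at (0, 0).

Type E_7, Milnor number mu = 7.

The Hessian of f at 0 has rank 0. Corank 2; j^3 = v^3 is a perfect cube, so E-series; the 4-jet and mu = 7 give E_7.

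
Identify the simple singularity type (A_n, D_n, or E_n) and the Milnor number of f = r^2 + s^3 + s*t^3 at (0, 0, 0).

Type E_{7}, Milnor number mu = 7.

The Hessian of f at 0 is [[0, 0, 0], [0, 0, 0], [0, 0, 2]] with rank 1, so corank 2. A Groebner basis of the Jacobian ideal J(f) in C{s,t,r} is {s^3, s*t^2, 3*s^2 + t^3, r}; counting standard monomials gives mu = 7. Corank 2; j^3 = s^3 is a perfect cube, so E-series; the 4-jet and mu = 7 give E_7.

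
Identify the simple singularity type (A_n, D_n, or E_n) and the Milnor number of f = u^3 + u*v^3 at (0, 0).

The Hessian of f at 0 has rank 0. Corank 2; j^3 = u^3 is a perfect cube, so E-series; the 4-jet and mu = 7 give E_7.

Type E7, Milnor number mu = 7.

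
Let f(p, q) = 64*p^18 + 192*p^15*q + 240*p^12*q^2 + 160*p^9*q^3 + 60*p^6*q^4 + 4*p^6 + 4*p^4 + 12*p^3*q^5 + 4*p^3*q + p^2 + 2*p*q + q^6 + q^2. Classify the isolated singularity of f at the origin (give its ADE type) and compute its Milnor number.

Type A5, Milnor number mu = 5.

The Hessian of f at 0 has rank 1. Corank 1: A-series; mu = 5 gives A_5.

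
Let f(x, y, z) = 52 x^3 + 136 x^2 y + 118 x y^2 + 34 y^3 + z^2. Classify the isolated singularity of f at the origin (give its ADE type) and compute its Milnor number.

The Hessian of f at 0 is [[0, 0, 0], [0, 0, 0], [0, 0, 2]] with rank 1, so corank 2. A Groebner basis of the Jacobian ideal J(f) in C{x,y,z} is {y^3, x^2 - 13*y^2/22, x*y + 17*y^2/22, z}; counting standard monomials gives mu = 4. Corank 2; j^3 = 2*(x + y)*(26*x^2 + 42*x*y + 17*y^2) splits into three distinct lines over C (the quadratic factor has nonzero discriminant), so D_4.

Type D_4, Milnor number mu = 4.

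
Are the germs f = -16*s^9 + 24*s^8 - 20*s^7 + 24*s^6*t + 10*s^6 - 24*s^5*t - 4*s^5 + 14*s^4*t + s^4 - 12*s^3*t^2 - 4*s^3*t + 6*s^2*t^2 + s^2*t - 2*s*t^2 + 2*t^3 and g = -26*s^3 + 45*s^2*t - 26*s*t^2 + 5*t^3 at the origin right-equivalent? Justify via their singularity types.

Yes.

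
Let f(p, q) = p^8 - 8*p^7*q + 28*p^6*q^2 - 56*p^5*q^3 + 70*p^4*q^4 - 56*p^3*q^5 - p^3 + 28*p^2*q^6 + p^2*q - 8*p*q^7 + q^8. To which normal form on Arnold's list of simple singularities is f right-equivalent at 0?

D_9

The Hessian of f at 0 is [[0, 0], [0, 0]] with rank 0, so corank 2. A Groebner basis of the Jacobian ideal J(f) in C{p,q} is {p*q/8 + q^7, p*q^2, p^2 - p*q}; counting standard monomials gives mu = 9. Corank 2; j^3 = -p^2*(p - q) has shape L^2 M (L != M), so D-series; mu = 9 gives D_9.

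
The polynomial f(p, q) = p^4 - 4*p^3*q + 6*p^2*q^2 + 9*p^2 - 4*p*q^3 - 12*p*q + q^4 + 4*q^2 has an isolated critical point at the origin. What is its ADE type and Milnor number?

Type A_3, Milnor number mu = 3.

The Hessian of f at 0 has rank 1. Corank 1: A-series; mu = 3 gives A_3.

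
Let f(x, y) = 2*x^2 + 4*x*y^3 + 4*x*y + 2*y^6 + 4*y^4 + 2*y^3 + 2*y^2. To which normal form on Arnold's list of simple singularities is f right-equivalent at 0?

A_{2}

The Hessian of f at 0 has rank 1. Corank 1: A-series; mu = 2 gives A_2.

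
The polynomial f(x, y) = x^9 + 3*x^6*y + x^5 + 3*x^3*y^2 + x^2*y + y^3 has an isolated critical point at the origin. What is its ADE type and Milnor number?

Type D_4, Milnor number mu = 4.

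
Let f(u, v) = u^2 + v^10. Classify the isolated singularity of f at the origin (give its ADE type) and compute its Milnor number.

Type A_9, Milnor number mu = 9.

The Hessian of f at 0 has rank 1. Corank 1: A-series; mu = 9 gives A_9.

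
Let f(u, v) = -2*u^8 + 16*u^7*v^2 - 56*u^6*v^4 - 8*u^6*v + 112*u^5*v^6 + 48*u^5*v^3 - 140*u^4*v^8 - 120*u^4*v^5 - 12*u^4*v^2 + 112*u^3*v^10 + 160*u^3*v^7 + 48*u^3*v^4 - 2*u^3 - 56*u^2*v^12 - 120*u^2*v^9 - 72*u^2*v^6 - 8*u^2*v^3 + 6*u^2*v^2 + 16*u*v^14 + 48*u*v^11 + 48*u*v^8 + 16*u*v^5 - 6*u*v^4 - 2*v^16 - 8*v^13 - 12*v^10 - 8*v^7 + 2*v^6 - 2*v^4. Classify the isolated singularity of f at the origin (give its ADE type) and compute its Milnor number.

Type E_{6}, Milnor number mu = 6.

The Hessian of f at 0 has rank 0. Corank 2; j^3 = -2*u^3 is a perfect cube, so E-series; the 4-jet and mu = 6 give E_6.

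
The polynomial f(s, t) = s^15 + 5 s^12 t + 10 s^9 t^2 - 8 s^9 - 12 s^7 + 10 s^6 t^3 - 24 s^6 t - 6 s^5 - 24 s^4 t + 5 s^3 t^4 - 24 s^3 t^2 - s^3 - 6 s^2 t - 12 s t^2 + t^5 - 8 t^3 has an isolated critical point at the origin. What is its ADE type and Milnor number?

Type E_8, Milnor number mu = 8.

The Hessian of f at 0 is [[0, 0], [0, 0]] with rank 0, so corank 2. A Groebner basis of the Jacobian ideal J(f) in C{s,t} is {-s^2/32 + s*t^3 - s*t/8 - t^2/8, t^4, s^3 - 12*s*t^2 - 16*t^3, s^2*t + 4*s*t^2 + 4*t^3}; counting standard monomials gives mu = 8. Corank 2; j^3 = -(s + 2*t)^3 is a perfect cube, so E-series; the 5-jet and mu = 8 give E_8.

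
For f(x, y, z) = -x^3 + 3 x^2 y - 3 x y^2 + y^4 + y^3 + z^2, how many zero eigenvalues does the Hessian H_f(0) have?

The Hessian at 0 is [[0, 0, 0], [0, 0, 0], [0, 0, 2]] of rank 1; hence corank 2.

2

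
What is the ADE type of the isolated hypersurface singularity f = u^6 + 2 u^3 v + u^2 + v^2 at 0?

A_{1}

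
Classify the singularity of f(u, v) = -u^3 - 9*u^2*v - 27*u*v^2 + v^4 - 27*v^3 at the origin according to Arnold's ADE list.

The Hessian of f at 0 has rank 0. Corank 2; j^3 = -(u + 3*v)^3 is a perfect cube, so E-series; the 4-jet and mu = 6 give E_6.

E_6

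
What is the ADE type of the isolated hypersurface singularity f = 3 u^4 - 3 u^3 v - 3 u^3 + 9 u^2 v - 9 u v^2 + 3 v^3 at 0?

E_{7}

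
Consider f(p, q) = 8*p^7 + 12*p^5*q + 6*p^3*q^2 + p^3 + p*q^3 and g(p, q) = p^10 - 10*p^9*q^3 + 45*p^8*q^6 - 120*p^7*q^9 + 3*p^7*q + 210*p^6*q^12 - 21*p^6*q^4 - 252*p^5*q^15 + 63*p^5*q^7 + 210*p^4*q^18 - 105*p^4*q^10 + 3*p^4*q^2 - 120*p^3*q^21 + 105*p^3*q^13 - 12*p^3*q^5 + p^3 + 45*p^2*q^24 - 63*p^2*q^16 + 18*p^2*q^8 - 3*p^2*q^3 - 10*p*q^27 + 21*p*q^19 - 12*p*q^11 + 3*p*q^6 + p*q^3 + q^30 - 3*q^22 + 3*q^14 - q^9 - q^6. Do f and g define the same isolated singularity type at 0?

Yes.

The Hessian of f at 0 has rank 0. Corank 2; j^3 = p^3 is a perfect cube, so E-series; the 4-jet and mu = 7 give E_7. The Hessian of g at 0 has rank 0. Corank 2; j^3 = p^3 is a perfect cube, so E-series; the 4-jet and mu = 7 give E_7. Both have type E_7, hence right-equivalent.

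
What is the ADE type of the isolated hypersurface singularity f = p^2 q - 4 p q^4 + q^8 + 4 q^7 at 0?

The Hessian of f at 0 has rank 0. Corank 2; j^3 = p^2*q has shape L^2 M (L != M), so D-series; mu = 9 gives D_9.

D_{9}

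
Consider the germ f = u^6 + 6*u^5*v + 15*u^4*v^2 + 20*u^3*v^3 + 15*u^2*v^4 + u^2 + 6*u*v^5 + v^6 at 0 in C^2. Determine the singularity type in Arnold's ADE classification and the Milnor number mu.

Type A_5, Milnor number mu = 5.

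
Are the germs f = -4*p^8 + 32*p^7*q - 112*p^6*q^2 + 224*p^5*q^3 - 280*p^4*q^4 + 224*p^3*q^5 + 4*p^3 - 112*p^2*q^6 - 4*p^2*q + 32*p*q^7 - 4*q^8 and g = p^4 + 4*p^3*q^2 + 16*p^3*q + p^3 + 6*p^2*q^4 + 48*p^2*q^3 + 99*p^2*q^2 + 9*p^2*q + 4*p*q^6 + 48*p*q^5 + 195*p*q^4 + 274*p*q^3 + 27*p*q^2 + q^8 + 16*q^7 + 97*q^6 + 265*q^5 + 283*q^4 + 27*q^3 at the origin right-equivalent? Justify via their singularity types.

The Hessian of f at 0 has rank 0. Corank 2; j^3 = 4*p^2*(p - q) has shape L^2 M (L != M), so D-series; mu = 9 gives D_9. The Hessian of g at 0 has rank 0. Corank 2; j^3 = (p + 3*q)^3 is a perfect cube, so E-series; the 4-jet and mu = 6 give E_6. f is D_9 but g is E_6, hence not right-equivalent.

No.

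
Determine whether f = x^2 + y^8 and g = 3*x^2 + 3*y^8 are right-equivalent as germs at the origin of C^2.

Yes.

The Hessian of f at 0 has rank 1. Corank 1: A-series; mu = 7 gives A_7. The Hessian of g at 0 has rank 1. Corank 1: A-series; mu = 7 gives A_7. Both have type A_7, hence right-equivalent.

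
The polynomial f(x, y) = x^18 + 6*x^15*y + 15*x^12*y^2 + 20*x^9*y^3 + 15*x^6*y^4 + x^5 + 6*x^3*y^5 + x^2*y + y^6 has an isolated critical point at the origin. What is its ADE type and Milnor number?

The Hessian of f at 0 has rank 0. Corank 2; j^3 = x^2*y has shape L^2 M (L != M), so D-series; mu = 7 gives D_7.

Type D7, Milnor number mu = 7.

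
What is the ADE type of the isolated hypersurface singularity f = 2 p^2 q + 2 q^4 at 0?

The Hessian of f at 0 has rank 0. Corank 2; j^3 = 2*p^2*q has shape L^2 M (L != M), so D-series; mu = 5 gives D_5.

D5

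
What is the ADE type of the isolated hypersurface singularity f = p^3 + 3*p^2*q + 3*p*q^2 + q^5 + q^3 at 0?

The Hessian of f at 0 is [[0, 0], [0, 0]] with rank 0, so corank 2. A Groebner basis of the Jacobian ideal J(f) in C{p,q} is {q^4, p^2 + 2*p*q + q^2}; counting standard monomials gives mu = 8. Corank 2; j^3 = (p + q)^3 is a perfect cube, so E-series; the 5-jet and mu = 8 give E_8.

E_8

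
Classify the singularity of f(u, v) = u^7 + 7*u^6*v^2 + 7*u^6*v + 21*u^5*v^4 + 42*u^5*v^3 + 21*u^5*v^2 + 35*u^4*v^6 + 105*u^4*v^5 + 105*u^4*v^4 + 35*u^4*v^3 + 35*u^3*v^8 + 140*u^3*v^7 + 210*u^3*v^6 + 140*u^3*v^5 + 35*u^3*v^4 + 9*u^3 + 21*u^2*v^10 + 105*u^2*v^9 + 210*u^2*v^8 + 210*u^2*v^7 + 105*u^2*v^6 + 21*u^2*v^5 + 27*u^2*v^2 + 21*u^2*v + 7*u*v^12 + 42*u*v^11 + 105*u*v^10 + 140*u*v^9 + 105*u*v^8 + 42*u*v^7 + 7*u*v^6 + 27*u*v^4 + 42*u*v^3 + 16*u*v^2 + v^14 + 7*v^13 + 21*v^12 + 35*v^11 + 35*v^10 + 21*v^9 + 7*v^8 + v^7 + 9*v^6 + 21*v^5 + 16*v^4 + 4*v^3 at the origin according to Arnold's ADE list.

D8

The Hessian of f at 0 is [[0, 0], [0, 0]] with rank 0, so corank 2. A Groebner basis of the Jacobian ideal J(f) in C{u,v} is {-u^2 - 5*u*v/3 + v^4 - v^3/3 - 2*v^2/3, u^3 + 2*u^2*v - 4*u^2/3 + 19543*u*v/63 + 58853*v^3/189 + 13066*v^2/63, u^2 + u*v^2 + 5*u*v/3 + v^3 + 2*v^2/3}; counting standard monomials gives mu = 8. Corank 2; j^3 = (u + v)*(3*u + 2*v)^2 has shape L^2 M (L != M), so D-series; mu = 8 gives D_8.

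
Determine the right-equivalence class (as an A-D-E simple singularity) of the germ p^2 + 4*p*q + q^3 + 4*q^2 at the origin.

The Hessian of f at 0 has rank 1. Corank 1: A-series; mu = 2 gives A_2.

A_{2}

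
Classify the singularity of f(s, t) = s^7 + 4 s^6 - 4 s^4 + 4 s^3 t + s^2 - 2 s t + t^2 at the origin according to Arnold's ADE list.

A6

The Hessian of f at 0 has rank 1. Corank 1: A-series; mu = 6 gives A_6.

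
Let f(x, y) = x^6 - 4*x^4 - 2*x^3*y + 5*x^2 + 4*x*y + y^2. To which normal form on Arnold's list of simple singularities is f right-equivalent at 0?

The Hessian of f at 0 is [[10, 4], [4, 2]] with rank 2, so corank 0. A Groebner basis of the Jacobian ideal J(f) in C{x,y} is {x, y}; counting standard monomials gives mu = 1. Corank 0: nondegenerate Morse point, so A_1.

A_{1}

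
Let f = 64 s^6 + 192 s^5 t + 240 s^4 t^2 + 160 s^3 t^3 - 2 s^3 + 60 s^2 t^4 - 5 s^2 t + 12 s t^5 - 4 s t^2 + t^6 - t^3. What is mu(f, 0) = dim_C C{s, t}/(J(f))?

7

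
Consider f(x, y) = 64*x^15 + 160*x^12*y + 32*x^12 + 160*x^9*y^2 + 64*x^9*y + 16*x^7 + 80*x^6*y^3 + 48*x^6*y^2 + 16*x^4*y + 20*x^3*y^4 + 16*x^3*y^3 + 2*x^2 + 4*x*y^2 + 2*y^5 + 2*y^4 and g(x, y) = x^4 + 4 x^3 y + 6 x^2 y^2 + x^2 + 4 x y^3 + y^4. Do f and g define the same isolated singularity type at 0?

No.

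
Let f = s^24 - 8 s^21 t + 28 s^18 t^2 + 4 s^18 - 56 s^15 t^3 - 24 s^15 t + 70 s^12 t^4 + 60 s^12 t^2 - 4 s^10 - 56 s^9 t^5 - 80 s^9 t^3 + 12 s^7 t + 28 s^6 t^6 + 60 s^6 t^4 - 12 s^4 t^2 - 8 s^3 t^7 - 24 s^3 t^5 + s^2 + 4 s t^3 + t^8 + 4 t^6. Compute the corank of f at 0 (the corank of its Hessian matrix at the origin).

The Hessian at 0 is [[2, 0], [0, 0]] of rank 1; hence corank 1.

1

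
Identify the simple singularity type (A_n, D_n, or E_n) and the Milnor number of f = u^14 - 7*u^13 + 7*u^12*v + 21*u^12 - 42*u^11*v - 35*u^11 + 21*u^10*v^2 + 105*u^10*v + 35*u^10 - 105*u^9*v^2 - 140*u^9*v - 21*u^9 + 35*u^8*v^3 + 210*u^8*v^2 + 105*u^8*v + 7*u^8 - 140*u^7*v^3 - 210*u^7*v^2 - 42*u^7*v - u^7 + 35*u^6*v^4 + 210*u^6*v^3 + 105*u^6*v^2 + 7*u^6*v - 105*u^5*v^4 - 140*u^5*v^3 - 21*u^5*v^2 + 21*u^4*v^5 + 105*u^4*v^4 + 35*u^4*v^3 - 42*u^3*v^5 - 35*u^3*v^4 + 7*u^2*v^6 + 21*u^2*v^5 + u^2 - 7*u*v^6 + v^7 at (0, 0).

Type A_6, Milnor number mu = 6.

The Hessian of f at 0 has rank 1. Corank 1: A-series; mu = 6 gives A_6.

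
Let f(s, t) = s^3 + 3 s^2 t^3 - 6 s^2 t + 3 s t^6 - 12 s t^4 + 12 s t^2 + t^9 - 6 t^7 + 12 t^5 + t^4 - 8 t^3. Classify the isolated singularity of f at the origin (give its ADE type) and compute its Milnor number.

Type E_6, Milnor number mu = 6.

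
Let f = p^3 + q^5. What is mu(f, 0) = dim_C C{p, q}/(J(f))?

The Hessian of f at 0 is [[0, 0], [0, 0]] with rank 0, so corank 2. A Groebner basis of the Jacobian ideal J(f) in C{p,q} is {q^4, p^2}; counting standard monomials gives mu = 8. Corank 2; j^3 = p^3 is a perfect cube, so E-series; the 5-jet and mu = 8 give E_8.

8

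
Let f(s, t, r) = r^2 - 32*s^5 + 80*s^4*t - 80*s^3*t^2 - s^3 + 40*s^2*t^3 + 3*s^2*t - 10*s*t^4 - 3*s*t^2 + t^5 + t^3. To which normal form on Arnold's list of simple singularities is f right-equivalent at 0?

E_{8}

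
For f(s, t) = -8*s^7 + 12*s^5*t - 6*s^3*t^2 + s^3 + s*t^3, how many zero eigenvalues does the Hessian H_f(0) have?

2

The Hessian at 0 is [[0, 0], [0, 0]] of rank 0; hence corank 2.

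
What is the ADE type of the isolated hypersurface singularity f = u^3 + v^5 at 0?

The Hessian of f at 0 has rank 0. Corank 2; j^3 = u^3 is a perfect cube, so E-series; the 5-jet and mu = 8 give E_8.

E_8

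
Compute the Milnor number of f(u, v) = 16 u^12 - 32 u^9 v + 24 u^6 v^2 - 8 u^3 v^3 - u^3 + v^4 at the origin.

The Hessian of f at 0 has rank 0. Corank 2; j^3 = -u^3 is a perfect cube, so E-series; the 4-jet and mu = 6 give E_6.

6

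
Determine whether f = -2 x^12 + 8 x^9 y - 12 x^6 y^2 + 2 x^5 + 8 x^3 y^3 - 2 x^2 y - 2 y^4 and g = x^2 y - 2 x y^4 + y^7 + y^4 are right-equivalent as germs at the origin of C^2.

Yes.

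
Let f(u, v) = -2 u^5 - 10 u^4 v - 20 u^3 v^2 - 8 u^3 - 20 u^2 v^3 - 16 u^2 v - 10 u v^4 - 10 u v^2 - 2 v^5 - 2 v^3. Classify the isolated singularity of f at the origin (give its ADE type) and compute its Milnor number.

Type D_6, Milnor number mu = 6.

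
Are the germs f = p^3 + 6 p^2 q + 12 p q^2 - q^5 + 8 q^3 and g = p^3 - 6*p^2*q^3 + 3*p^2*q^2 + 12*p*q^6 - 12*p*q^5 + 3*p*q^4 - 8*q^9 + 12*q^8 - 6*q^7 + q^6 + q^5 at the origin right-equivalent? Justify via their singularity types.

The Hessian of f at 0 has rank 0. Corank 2; j^3 = (p + 2*q)^3 is a perfect cube, so E-series; the 5-jet and mu = 8 give E_8. The Hessian of g at 0 has rank 0. Corank 2; j^3 = p^3 is a perfect cube, so E-series; the 5-jet and mu = 8 give E_8. Both have type E_8, hence right-equivalent.

Yes.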